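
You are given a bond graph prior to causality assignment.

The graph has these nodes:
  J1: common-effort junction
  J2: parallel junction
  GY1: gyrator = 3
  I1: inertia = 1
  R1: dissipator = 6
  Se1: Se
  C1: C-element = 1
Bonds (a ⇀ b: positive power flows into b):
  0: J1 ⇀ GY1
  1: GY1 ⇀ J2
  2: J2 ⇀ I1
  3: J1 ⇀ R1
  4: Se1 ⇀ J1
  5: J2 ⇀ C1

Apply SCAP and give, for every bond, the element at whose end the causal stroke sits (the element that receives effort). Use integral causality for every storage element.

β4 stroke at J1  (Se1 fixes effort; stroke away)
β0 stroke at GY1  (0-jn J1 has e-setter on 4)
β3 stroke at R1  (J1 effort already set via bond 4)
β1 stroke at GY1  (through GY1, causality inverts; strokes same side of GY1)
β2 stroke at I1  (I1 outputs flow p/I1)
β5 stroke at J2  (only one effort-in slot at J2)

#0 stroke→GY1
#1 stroke→GY1
#2 stroke→I1
#3 stroke→R1
#4 stroke→J1
#5 stroke→J2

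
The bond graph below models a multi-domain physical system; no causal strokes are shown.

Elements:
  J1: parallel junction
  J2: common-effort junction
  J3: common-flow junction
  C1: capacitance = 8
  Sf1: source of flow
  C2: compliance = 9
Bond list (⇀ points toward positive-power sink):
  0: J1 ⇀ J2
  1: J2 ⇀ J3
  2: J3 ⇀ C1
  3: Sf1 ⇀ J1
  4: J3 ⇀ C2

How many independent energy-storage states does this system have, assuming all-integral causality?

#3 →Sf1  (source Sf1 imposes f)
#0 →J1  (J1: last free bond brings effort in)
#1 →J2  (J2: last free bond brings effort in)
#2 →J3  (J3 flow already set via bond 1)
#4 →J3  (common-f at J3 fixed by 1)

2  (C1, C2 all integral)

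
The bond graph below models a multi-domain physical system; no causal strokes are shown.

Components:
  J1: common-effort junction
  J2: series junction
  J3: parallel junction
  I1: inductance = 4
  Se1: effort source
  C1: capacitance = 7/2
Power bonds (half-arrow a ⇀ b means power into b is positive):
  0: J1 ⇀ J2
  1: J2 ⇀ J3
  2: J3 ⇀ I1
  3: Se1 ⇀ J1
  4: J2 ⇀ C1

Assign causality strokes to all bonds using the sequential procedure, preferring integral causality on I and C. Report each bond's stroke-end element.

bond 3 stroke→J1  (Se1 (Se) sets effort on bond)
bond 0 stroke→J2  (0-jn J1 has e-setter on 3)
bond 2 stroke→I1  (I1 integral (f out))
bond 1 stroke→J3  (J3 needs exactly one e-in)
bond 4 stroke→J2  (common-f at J2 fixed by 1)

#0 stroke→J2
#1 stroke→J3
#2 stroke→I1
#3 stroke→J1
#4 stroke→J2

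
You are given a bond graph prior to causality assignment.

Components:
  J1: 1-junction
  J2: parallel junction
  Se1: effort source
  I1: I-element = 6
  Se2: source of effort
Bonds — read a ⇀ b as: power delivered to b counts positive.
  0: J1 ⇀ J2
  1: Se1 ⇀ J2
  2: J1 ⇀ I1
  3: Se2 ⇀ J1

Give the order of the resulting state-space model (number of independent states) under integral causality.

1  (I1 all integral)

β1 |J2  (Se1: effort source, stroke at far end)
β3 |J1  (Se2 fixes effort; stroke away)
β0 |J1  (0-jn J2 has e-setter on 1)
β2 |I1  (J1 needs exactly one f-in)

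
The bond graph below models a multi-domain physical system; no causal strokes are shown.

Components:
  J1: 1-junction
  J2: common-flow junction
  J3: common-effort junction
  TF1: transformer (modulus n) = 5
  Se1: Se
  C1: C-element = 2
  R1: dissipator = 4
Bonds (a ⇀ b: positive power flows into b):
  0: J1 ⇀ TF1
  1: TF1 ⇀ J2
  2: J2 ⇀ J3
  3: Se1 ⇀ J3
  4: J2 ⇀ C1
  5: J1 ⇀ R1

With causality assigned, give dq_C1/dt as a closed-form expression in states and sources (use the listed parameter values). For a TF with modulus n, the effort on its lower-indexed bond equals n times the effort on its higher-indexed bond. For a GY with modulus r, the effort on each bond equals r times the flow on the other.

#3 |J3  (source Se1 imposes e)
#2 |J2  (common-e at J3 fixed by 3)
#4 |J2  (C1: C, integral causality)
#1 |TF1  (closing 1-jn rule on J2)
#0 |J1  (TF1 one-in-one-out from 1)
#5 |R1  (J1: last free bond brings flow in)

dq_C1/dt = -25*E_Se1/4 - 25*q_C1/8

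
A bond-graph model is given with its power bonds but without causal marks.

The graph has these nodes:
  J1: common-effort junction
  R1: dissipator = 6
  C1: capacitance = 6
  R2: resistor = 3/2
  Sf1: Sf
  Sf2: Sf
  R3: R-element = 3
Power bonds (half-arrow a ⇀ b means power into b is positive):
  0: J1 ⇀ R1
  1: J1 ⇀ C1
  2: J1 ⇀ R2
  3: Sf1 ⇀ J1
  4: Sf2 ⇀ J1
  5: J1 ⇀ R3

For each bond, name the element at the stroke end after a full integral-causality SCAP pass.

#3 |Sf1  (Sf1 fixes flow; stroke at Sf1)
#4 |Sf2  (Sf2: flow source, stroke at near end)
#1 |J1  (prefer integral on C1)
#0 |R1  (J1 effort already set via bond 1)
#2 |R2  (J1 effort already set via bond 1)
#5 |R3  (J1 effort already set via bond 1)

β0 →R1
β1 →J1
β2 →R2
β3 →Sf1
β4 →Sf2
β5 →R3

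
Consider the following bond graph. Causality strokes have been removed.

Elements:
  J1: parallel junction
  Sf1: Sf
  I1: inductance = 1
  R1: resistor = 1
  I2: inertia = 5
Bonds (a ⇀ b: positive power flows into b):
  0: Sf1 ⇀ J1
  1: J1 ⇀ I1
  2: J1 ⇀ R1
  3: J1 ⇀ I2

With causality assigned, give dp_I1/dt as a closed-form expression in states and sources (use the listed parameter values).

dp_I1/dt = F_Sf1 - p_I1 - p_I2/5

β0 stroke→Sf1  (Sf1: flow source, stroke at near end)
β1 stroke→I1  (I1: I, integral causality)
β3 stroke→I2  (I2: I, integral causality)
β2 stroke→J1  (J1 needs exactly one e-in)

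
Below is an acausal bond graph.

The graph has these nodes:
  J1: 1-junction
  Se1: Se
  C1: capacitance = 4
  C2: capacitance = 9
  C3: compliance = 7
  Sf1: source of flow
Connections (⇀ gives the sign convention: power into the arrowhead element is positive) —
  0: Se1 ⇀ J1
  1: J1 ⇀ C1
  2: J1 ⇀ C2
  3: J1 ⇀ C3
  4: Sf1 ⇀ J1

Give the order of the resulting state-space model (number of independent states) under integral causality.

bond 0 stroke→J1  (Se1 fixes effort; stroke away)
bond 4 stroke→Sf1  (source Sf1 imposes f)
bond 1 stroke→J1  (J1: bond 4 brought flow, rest push out)
bond 2 stroke→J1  (common-f at J1 fixed by 4)
bond 3 stroke→J1  (J1 flow already set via bond 4)

3  (C1, C2, C3 all integral)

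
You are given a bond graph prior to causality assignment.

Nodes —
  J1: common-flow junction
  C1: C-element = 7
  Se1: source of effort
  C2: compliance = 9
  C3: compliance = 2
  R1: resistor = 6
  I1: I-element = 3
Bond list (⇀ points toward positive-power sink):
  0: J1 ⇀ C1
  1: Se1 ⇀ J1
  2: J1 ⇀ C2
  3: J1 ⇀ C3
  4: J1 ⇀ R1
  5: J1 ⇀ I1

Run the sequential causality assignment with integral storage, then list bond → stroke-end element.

#0 |J1
#1 |J1
#2 |J1
#3 |J1
#4 |J1
#5 |I1

#1 |J1  (source Se1 imposes e)
#0 |J1  (prefer integral on C1)
#2 |J1  (prefer integral on C2)
#3 |J1  (C3 outputs effort q/C3)
#5 |I1  (I1 integral (f out))
#4 |J1  (1-jn J1 has f-setter on 5)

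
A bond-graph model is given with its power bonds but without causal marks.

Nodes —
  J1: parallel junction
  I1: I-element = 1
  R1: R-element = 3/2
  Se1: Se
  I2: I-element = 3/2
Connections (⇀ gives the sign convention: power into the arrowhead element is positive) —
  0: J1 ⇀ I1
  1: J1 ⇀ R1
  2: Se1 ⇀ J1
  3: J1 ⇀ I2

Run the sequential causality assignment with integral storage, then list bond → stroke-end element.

β0 stroke at I1
β1 stroke at R1
β2 stroke at J1
β3 stroke at I2

β2 |J1  (Se1 (Se) sets effort on bond)
β0 |I1  (common-e at J1 fixed by 2)
β1 |R1  (J1: bond 2 brought effort, rest push out)
β3 |I2  (J1 effort already set via bond 2)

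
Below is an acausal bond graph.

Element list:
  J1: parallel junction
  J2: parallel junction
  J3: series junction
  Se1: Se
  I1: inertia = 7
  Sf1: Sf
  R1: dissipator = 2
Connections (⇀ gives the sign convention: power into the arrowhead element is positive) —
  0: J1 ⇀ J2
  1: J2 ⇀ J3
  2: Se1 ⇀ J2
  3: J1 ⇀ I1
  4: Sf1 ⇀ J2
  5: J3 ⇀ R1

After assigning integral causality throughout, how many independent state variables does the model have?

1  (I1 all integral)

bond 2 →J2  (Se1: effort source, stroke at far end)
bond 4 →Sf1  (Sf1: flow source, stroke at near end)
bond 0 →J1  (0-jn J2 has e-setter on 2)
bond 1 →J3  (0-jn J2 has e-setter on 2)
bond 5 →R1  (J3: last free bond brings flow in)
bond 3 →I1  (J1: bond 0 brought effort, rest push out)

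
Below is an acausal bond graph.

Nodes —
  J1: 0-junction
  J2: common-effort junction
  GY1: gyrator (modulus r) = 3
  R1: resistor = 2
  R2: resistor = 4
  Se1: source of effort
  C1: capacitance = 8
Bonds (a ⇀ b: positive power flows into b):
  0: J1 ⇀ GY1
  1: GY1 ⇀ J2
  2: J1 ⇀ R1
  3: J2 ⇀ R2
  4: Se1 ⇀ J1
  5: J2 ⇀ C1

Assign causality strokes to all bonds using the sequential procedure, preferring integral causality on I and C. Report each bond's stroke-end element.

β0 →GY1
β1 →GY1
β2 →R1
β3 →R2
β4 →J1
β5 →J2

#4 |J1  (Se1 fixes effort; stroke away)
#0 |GY1  (J1: bond 4 brought effort, rest push out)
#2 |R1  (J1: bond 4 brought effort, rest push out)
#1 |GY1  (through GY1, causality inverts; strokes same side of GY1)
#5 |J2  (C1 outputs effort q/C1)
#3 |R2  (J2 effort already set via bond 5)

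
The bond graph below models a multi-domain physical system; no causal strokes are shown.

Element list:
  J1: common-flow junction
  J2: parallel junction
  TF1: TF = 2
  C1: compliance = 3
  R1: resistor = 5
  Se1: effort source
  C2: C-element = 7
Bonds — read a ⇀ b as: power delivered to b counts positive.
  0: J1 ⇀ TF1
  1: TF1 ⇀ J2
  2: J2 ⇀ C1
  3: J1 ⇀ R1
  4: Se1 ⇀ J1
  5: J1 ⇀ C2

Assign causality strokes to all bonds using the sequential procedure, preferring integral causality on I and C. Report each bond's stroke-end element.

b4 stroke at J1  (Se1 (Se) sets effort on bond)
b2 stroke at J2  (C1: C, integral causality)
b1 stroke at TF1  (J2: bond 2 brought effort, rest push out)
b0 stroke at J1  (TF1: transformer flips bond 1)
b5 stroke at J1  (C2 integral (e out))
b3 stroke at R1  (J1: last free bond brings flow in)

b0 →J1
b1 →TF1
b2 →J2
b3 →R1
b4 →J1
b5 →J1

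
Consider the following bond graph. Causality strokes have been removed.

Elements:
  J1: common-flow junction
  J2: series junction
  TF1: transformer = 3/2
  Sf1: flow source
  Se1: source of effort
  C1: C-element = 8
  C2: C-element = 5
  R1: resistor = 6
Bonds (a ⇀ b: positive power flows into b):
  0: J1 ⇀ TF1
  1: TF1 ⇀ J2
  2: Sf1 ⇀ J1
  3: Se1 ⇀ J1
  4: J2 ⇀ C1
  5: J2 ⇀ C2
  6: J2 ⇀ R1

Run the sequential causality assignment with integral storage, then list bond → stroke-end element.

#0 →J1
#1 →TF1
#2 →Sf1
#3 →J1
#4 →J2
#5 →J2
#6 →J2

#2 stroke at Sf1  (Sf1 fixes flow; stroke at Sf1)
#3 stroke at J1  (Se1: effort source, stroke at far end)
#0 stroke at J1  (1-jn J1 has f-setter on 2)
#1 stroke at TF1  (TF1 one-in-one-out from 0)
#4 stroke at J2  (J2: bond 1 brought flow, rest push out)
#5 stroke at J2  (1-jn J2 has f-setter on 1)
#6 stroke at J2  (J2: bond 1 brought flow, rest push out)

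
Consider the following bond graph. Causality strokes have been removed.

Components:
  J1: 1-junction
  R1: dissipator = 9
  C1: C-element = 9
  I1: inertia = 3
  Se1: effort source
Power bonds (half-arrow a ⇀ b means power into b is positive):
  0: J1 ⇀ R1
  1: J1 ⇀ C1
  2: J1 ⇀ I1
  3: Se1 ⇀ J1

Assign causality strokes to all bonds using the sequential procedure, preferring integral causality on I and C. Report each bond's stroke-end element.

b0 stroke→J1
b1 stroke→J1
b2 stroke→I1
b3 stroke→J1

bond 3 →J1  (Se1 (Se) sets effort on bond)
bond 1 →J1  (prefer integral on C1)
bond 2 →I1  (I1: I, integral causality)
bond 0 →J1  (common-f at J1 fixed by 2)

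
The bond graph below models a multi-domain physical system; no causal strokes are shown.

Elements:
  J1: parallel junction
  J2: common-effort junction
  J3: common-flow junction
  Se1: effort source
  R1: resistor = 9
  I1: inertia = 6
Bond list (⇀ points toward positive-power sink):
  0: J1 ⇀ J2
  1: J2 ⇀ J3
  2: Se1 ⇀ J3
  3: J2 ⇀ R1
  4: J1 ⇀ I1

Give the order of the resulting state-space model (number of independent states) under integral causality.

1  (I1 all integral)

b2 |J3  (Se1 (Se) sets effort on bond)
b1 |J2  (only one flow-in slot at J3)
b0 |J1  (common-e at J2 fixed by 1)
b3 |R1  (J2 effort already set via bond 1)
b4 |I1  (J1: bond 0 brought effort, rest push out)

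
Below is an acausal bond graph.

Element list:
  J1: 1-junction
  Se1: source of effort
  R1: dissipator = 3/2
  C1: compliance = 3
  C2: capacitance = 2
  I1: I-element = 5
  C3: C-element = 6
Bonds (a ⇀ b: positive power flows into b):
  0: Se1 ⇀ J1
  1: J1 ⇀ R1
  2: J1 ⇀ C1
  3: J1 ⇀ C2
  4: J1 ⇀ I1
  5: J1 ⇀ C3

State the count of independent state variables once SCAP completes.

4  (C1, C2, C3, I1 all integral)

#0 stroke→J1  (Se1 (Se) sets effort on bond)
#2 stroke→J1  (C1: C, integral causality)
#3 stroke→J1  (C2: C, integral causality)
#4 stroke→I1  (prefer integral on I1)
#1 stroke→J1  (J1 flow already set via bond 4)
#5 stroke→J1  (J1 flow already set via bond 4)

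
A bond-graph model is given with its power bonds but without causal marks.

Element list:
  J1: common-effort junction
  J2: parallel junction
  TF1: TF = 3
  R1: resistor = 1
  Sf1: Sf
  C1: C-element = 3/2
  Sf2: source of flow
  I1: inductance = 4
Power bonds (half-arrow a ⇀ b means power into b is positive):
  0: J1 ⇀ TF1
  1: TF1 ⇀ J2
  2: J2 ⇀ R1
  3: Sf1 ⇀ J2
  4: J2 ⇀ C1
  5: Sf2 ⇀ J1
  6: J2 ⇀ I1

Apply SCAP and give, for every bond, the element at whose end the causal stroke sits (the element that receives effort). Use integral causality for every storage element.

b0 |J1
b1 |TF1
b2 |R1
b3 |Sf1
b4 |J2
b5 |Sf2
b6 |I1

#3 |Sf1  (Sf1 fixes flow; stroke at Sf1)
#5 |Sf2  (source Sf2 imposes f)
#0 |J1  (J1 needs exactly one e-in)
#1 |TF1  (TF1 one-in-one-out from 0)
#4 |J2  (prefer integral on C1)
#2 |R1  (common-e at J2 fixed by 4)
#6 |I1  (common-e at J2 fixed by 4)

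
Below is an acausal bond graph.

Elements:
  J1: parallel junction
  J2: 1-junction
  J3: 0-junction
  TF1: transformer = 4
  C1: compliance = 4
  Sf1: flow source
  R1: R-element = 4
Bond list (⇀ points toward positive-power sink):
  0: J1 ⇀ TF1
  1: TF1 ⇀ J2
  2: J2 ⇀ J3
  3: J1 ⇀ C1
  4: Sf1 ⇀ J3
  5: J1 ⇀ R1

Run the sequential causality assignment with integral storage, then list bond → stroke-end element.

bond 4 →Sf1  (source Sf1 imposes f)
bond 2 →J3  (J3 needs exactly one e-in)
bond 1 →J2  (J2 flow already set via bond 2)
bond 0 →TF1  (TF1: transformer flips bond 1)
bond 3 →J1  (prefer integral on C1)
bond 5 →R1  (J1: bond 3 brought effort, rest push out)

b0 stroke at TF1
b1 stroke at J2
b2 stroke at J3
b3 stroke at J1
b4 stroke at Sf1
b5 stroke at R1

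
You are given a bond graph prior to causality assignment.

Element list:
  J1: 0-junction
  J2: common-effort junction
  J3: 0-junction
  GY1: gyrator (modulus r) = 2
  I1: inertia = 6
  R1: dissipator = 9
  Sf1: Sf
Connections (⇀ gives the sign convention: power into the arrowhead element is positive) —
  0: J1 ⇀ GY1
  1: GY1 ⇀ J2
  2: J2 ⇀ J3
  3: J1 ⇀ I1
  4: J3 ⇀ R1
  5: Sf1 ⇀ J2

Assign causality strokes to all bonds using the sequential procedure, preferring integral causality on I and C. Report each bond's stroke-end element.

bond 5 stroke→Sf1  (Sf1 fixes flow; stroke at Sf1)
bond 3 stroke→I1  (I1 integral (f out))
bond 0 stroke→J1  (only one effort-in slot at J1)
bond 1 stroke→J2  (through GY1, causality inverts; strokes same side of GY1)
bond 2 stroke→J3  (common-e at J2 fixed by 1)
bond 4 stroke→R1  (common-e at J3 fixed by 2)

bond 0 →J1
bond 1 →J2
bond 2 →J3
bond 3 →I1
bond 4 →R1
bond 5 →Sf1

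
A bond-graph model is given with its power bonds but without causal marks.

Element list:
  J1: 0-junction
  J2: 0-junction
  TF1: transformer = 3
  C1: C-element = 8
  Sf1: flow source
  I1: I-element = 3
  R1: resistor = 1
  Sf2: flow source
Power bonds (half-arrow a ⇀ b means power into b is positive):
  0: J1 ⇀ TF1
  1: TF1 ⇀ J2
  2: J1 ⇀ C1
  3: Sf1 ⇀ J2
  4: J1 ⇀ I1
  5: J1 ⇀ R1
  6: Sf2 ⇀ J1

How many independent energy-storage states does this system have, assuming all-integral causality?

β3 stroke at Sf1  (Sf1 (Sf) sets flow on bond)
β6 stroke at Sf2  (source Sf2 imposes f)
β1 stroke at J2  (J2: last free bond brings effort in)
β0 stroke at TF1  (through TF1, causality passes straight; one stroke at TF1)
β2 stroke at J1  (prefer integral on C1)
β4 stroke at I1  (0-jn J1 has e-setter on 2)
β5 stroke at R1  (0-jn J1 has e-setter on 2)

2  (C1, I1 all integral)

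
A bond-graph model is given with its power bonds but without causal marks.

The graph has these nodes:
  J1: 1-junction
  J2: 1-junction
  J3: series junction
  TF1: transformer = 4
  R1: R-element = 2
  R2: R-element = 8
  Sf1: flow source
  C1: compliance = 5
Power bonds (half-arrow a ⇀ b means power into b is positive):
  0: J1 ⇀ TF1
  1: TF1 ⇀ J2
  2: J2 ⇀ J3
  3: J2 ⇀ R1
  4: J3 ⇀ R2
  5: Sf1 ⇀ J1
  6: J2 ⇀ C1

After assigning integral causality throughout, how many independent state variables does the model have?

1  (C1 all integral)

bond 5 →Sf1  (Sf1 (Sf) sets flow on bond)
bond 0 →J1  (common-f at J1 fixed by 5)
bond 1 →TF1  (TF TF1: opposite of bond 0)
bond 2 →J2  (1-jn J2 has f-setter on 1)
bond 3 →J2  (1-jn J2 has f-setter on 1)
bond 6 →J2  (1-jn J2 has f-setter on 1)
bond 4 →J3  (J3 flow already set via bond 2)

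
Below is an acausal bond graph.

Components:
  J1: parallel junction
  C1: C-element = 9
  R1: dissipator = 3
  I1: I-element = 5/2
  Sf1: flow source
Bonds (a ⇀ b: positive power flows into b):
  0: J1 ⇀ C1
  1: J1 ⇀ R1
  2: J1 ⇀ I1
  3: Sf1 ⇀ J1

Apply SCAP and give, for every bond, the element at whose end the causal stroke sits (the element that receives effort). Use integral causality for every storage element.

#0 →J1
#1 →R1
#2 →I1
#3 →Sf1

bond 3 |Sf1  (Sf1 (Sf) sets flow on bond)
bond 0 |J1  (prefer integral on C1)
bond 1 |R1  (common-e at J1 fixed by 0)
bond 2 |I1  (0-jn J1 has e-setter on 0)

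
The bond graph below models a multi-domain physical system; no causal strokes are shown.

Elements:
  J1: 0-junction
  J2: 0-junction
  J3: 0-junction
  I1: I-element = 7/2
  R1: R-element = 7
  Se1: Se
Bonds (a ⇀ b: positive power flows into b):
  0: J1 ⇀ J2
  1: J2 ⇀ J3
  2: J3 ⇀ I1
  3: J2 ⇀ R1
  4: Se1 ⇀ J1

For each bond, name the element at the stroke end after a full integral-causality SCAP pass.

bond 0 stroke→J2
bond 1 stroke→J3
bond 2 stroke→I1
bond 3 stroke→R1
bond 4 stroke→J1

b4 →J1  (Se1 fixes effort; stroke away)
b0 →J2  (common-e at J1 fixed by 4)
b1 →J3  (common-e at J2 fixed by 0)
b3 →R1  (J2 effort already set via bond 0)
b2 →I1  (0-jn J3 has e-setter on 1)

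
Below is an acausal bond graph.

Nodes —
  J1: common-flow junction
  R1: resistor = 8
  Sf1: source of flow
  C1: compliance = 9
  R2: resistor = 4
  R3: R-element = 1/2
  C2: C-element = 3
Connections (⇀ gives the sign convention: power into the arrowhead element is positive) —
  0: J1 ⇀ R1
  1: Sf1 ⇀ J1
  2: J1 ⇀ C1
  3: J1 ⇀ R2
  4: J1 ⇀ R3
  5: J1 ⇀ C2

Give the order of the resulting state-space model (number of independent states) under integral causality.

b1 stroke→Sf1  (source Sf1 imposes f)
b0 stroke→J1  (J1: bond 1 brought flow, rest push out)
b2 stroke→J1  (J1: bond 1 brought flow, rest push out)
b3 stroke→J1  (1-jn J1 has f-setter on 1)
b4 stroke→J1  (J1: bond 1 brought flow, rest push out)
b5 stroke→J1  (J1: bond 1 brought flow, rest push out)

2  (C1, C2 all integral)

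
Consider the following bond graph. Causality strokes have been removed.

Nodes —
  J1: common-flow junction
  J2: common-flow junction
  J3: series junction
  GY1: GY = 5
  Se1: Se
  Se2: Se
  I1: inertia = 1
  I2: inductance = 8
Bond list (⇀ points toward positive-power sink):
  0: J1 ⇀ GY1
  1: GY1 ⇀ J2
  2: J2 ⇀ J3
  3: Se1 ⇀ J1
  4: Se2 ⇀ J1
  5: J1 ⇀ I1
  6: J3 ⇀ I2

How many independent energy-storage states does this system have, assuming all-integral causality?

bond 3 stroke→J1  (Se1: effort source, stroke at far end)
bond 4 stroke→J1  (Se2 (Se) sets effort on bond)
bond 5 stroke→I1  (I1 outputs flow p/I1)
bond 0 stroke→J1  (J1 flow already set via bond 5)
bond 1 stroke→J2  (GY1 both-in/both-out from 0)
bond 2 stroke→J3  (only one flow-in slot at J2)
bond 6 stroke→I2  (J3: last free bond brings flow in)

2  (I1, I2 all integral)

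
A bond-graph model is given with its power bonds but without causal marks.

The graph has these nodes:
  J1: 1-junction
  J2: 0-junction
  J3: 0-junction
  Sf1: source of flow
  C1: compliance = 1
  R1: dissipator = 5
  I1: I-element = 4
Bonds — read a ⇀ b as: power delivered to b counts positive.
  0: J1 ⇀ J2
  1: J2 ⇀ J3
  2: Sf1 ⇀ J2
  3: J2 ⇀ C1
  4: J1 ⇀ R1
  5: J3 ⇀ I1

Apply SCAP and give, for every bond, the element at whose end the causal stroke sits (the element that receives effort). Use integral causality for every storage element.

β0 →J1
β1 →J3
β2 →Sf1
β3 →J2
β4 →R1
β5 →I1

β2 stroke→Sf1  (Sf1: flow source, stroke at near end)
β3 stroke→J2  (C1: C, integral causality)
β0 stroke→J1  (0-jn J2 has e-setter on 3)
β1 stroke→J3  (J2 effort already set via bond 3)
β5 stroke→I1  (J3: bond 1 brought effort, rest push out)
β4 stroke→R1  (J1: last free bond brings flow in)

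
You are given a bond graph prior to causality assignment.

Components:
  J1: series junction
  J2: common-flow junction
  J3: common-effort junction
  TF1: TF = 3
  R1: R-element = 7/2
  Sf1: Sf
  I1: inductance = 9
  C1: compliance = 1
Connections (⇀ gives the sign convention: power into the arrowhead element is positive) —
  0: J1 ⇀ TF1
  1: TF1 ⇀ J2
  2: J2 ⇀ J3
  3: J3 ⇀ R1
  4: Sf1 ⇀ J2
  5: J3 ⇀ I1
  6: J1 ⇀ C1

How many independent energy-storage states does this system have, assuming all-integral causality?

b4 stroke→Sf1  (Sf1: flow source, stroke at near end)
b1 stroke→J2  (common-f at J2 fixed by 4)
b2 stroke→J2  (J2 flow already set via bond 4)
b0 stroke→TF1  (TF1 one-in-one-out from 1)
b6 stroke→J1  (common-f at J1 fixed by 0)
b5 stroke→I1  (I1 outputs flow p/I1)
b3 stroke→J3  (J3 needs exactly one e-in)

2  (C1, I1 all integral)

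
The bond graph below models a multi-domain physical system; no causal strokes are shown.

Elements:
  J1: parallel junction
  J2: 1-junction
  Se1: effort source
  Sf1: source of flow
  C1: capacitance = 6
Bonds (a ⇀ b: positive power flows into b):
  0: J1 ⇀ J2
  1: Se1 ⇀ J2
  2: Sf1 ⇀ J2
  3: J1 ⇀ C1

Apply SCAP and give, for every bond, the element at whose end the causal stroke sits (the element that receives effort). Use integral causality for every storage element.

bond 0 |J2
bond 1 |J2
bond 2 |Sf1
bond 3 |J1

b1 →J2  (Se1: effort source, stroke at far end)
b2 →Sf1  (Sf1: flow source, stroke at near end)
b0 →J2  (common-f at J2 fixed by 2)
b3 →J1  (only one effort-in slot at J1)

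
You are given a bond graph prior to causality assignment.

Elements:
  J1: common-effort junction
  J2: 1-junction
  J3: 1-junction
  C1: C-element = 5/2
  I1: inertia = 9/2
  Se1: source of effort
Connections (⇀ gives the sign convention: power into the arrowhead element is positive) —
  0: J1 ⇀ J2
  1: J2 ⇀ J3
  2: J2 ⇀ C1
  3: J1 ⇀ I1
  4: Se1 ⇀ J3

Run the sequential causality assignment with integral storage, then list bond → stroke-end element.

b0 stroke→J1
b1 stroke→J2
b2 stroke→J2
b3 stroke→I1
b4 stroke→J3

bond 4 stroke at J3  (source Se1 imposes e)
bond 1 stroke at J2  (J3 needs exactly one f-in)
bond 2 stroke at J2  (prefer integral on C1)
bond 0 stroke at J1  (J2: last free bond brings flow in)
bond 3 stroke at I1  (common-e at J1 fixed by 0)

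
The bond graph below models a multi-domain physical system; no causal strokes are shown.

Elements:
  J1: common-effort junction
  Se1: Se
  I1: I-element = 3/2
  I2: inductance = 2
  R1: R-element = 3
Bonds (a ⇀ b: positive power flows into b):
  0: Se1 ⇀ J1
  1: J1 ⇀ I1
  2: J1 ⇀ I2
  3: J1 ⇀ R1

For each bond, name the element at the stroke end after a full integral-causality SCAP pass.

β0 stroke at J1  (source Se1 imposes e)
β1 stroke at I1  (J1: bond 0 brought effort, rest push out)
β2 stroke at I2  (J1: bond 0 brought effort, rest push out)
β3 stroke at R1  (J1 effort already set via bond 0)

bond 0 |J1
bond 1 |I1
bond 2 |I2
bond 3 |R1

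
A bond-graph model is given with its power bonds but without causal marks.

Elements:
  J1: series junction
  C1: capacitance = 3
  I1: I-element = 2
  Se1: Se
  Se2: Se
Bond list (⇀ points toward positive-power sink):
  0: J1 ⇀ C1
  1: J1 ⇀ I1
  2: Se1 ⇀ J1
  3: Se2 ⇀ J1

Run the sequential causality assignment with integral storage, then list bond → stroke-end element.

b0 |J1
b1 |I1
b2 |J1
b3 |J1

b2 →J1  (Se1: effort source, stroke at far end)
b3 →J1  (Se2: effort source, stroke at far end)
b0 →J1  (C1 integral (e out))
b1 →I1  (J1: last free bond brings flow in)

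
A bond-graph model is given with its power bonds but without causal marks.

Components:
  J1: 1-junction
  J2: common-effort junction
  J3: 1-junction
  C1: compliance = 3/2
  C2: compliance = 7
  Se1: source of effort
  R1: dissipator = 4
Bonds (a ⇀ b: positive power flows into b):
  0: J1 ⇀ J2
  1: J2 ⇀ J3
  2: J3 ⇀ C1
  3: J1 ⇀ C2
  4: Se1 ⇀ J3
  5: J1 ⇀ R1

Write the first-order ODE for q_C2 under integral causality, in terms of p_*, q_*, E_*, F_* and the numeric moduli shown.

b4 →J3  (Se1 (Se) sets effort on bond)
b2 →J3  (C1: C, integral causality)
b1 →J2  (J3: last free bond brings flow in)
b0 →J1  (J2: bond 1 brought effort, rest push out)
b3 →J1  (prefer integral on C2)
b5 →R1  (J1: last free bond brings flow in)

dq_C2/dt = E_Se1/4 - q_C1/6 - q_C2/28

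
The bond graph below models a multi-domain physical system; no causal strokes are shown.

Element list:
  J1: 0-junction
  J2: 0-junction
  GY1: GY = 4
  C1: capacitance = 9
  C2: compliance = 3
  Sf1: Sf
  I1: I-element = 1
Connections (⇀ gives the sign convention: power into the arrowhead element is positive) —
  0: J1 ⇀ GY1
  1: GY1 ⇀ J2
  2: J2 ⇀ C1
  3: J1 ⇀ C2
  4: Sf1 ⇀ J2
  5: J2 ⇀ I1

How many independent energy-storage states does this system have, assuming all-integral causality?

b4 →Sf1  (Sf1: flow source, stroke at near end)
b2 →J2  (C1 outputs effort q/C1)
b1 →GY1  (0-jn J2 has e-setter on 2)
b5 →I1  (J2: bond 2 brought effort, rest push out)
b0 →GY1  (GY1: gyrator matches bond 1)
b3 →J1  (J1: last free bond brings effort in)

3  (C1, C2, I1 all integral)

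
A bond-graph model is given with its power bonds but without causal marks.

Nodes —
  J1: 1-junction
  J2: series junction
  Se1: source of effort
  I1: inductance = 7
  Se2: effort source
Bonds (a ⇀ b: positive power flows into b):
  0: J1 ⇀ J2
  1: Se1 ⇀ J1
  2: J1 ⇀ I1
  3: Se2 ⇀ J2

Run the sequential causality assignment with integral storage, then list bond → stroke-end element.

β1 →J1  (Se1: effort source, stroke at far end)
β3 →J2  (source Se2 imposes e)
β0 →J1  (J2 needs exactly one f-in)
β2 →I1  (closing 1-jn rule on J1)

bond 0 stroke→J1
bond 1 stroke→J1
bond 2 stroke→I1
bond 3 stroke→J2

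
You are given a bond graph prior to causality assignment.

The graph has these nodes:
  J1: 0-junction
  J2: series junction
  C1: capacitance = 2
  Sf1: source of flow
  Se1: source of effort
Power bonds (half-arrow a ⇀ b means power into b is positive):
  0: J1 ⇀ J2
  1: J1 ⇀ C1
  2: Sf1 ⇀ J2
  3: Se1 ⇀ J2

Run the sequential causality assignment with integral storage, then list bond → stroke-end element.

bond 2 →Sf1  (Sf1: flow source, stroke at near end)
bond 3 →J2  (Se1 (Se) sets effort on bond)
bond 0 →J2  (1-jn J2 has f-setter on 2)
bond 1 →J1  (closing 0-jn rule on J1)

b0 stroke at J2
b1 stroke at J1
b2 stroke at Sf1
b3 stroke at J2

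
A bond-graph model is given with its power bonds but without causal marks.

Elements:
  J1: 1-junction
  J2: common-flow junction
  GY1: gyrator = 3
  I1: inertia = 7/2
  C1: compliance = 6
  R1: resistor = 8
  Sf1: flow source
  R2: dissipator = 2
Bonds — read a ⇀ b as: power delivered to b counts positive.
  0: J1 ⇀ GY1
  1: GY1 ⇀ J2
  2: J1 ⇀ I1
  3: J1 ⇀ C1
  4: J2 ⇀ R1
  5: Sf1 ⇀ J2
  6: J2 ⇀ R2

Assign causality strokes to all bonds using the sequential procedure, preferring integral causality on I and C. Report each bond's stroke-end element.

#0 stroke→J1
#1 stroke→J2
#2 stroke→I1
#3 stroke→J1
#4 stroke→J2
#5 stroke→Sf1
#6 stroke→J2

b5 |Sf1  (Sf1 (Sf) sets flow on bond)
b1 |J2  (1-jn J2 has f-setter on 5)
b4 |J2  (J2: bond 5 brought flow, rest push out)
b6 |J2  (J2 flow already set via bond 5)
b0 |J1  (GY GY1: same side as bond 1)
b2 |I1  (I1 outputs flow p/I1)
b3 |J1  (J1 flow already set via bond 2)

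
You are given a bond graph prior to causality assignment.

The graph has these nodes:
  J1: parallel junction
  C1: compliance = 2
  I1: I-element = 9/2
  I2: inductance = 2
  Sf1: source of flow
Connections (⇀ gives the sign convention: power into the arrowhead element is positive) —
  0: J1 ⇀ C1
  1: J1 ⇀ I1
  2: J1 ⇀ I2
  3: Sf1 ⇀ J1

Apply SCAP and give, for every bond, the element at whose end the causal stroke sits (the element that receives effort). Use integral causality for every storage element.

b3 stroke→Sf1  (Sf1 (Sf) sets flow on bond)
b0 stroke→J1  (prefer integral on C1)
b1 stroke→I1  (J1: bond 0 brought effort, rest push out)
b2 stroke→I2  (common-e at J1 fixed by 0)

b0 |J1
b1 |I1
b2 |I2
b3 |Sf1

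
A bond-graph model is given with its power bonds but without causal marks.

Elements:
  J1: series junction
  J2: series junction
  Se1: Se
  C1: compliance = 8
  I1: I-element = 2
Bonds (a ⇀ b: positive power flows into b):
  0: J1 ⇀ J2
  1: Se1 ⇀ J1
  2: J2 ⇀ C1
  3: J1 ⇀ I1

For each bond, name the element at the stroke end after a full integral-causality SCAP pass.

β1 →J1  (Se1 (Se) sets effort on bond)
β2 →J2  (prefer integral on C1)
β0 →J1  (J2: last free bond brings flow in)
β3 →I1  (closing 1-jn rule on J1)

b0 |J1
b1 |J1
b2 |J2
b3 |I1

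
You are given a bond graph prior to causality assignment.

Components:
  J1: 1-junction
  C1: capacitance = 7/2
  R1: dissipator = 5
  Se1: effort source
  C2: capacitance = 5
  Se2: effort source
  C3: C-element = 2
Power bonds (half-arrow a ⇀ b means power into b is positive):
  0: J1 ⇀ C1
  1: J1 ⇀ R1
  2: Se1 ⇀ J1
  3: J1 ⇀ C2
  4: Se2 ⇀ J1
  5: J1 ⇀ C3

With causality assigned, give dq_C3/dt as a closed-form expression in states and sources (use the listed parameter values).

#2 |J1  (Se1: effort source, stroke at far end)
#4 |J1  (Se2 (Se) sets effort on bond)
#0 |J1  (C1 integral (e out))
#3 |J1  (prefer integral on C2)
#5 |J1  (C3 outputs effort q/C3)
#1 |R1  (only one flow-in slot at J1)

dq_C3/dt = E_Se1/5 + E_Se2/5 - 2*q_C1/35 - q_C2/25 - q_C3/10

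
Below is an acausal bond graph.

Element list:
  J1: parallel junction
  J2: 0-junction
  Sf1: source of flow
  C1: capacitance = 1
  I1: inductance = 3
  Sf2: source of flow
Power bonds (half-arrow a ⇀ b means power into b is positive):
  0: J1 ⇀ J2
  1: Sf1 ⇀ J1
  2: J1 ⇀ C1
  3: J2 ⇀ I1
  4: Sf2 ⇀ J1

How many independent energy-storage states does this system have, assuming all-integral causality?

2  (C1, I1 all integral)

bond 1 stroke at Sf1  (Sf1: flow source, stroke at near end)
bond 4 stroke at Sf2  (source Sf2 imposes f)
bond 2 stroke at J1  (C1: C, integral causality)
bond 0 stroke at J2  (common-e at J1 fixed by 2)
bond 3 stroke at I1  (J2 effort already set via bond 0)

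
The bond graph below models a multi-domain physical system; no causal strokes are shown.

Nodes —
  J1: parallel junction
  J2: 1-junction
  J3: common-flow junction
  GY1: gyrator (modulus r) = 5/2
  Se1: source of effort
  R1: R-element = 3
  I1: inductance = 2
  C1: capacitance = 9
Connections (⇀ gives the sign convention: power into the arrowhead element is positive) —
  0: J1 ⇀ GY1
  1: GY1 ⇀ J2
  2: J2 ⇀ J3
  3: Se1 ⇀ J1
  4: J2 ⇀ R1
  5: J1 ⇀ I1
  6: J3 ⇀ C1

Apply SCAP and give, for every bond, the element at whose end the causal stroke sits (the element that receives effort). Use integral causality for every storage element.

bond 0 stroke→GY1
bond 1 stroke→GY1
bond 2 stroke→J2
bond 3 stroke→J1
bond 4 stroke→J2
bond 5 stroke→I1
bond 6 stroke→J3

#3 |J1  (source Se1 imposes e)
#0 |GY1  (J1: bond 3 brought effort, rest push out)
#5 |I1  (common-e at J1 fixed by 3)
#1 |GY1  (GY1: gyrator matches bond 0)
#2 |J2  (J2 flow already set via bond 1)
#4 |J2  (J2: bond 1 brought flow, rest push out)
#6 |J3  (J3: bond 2 brought flow, rest push out)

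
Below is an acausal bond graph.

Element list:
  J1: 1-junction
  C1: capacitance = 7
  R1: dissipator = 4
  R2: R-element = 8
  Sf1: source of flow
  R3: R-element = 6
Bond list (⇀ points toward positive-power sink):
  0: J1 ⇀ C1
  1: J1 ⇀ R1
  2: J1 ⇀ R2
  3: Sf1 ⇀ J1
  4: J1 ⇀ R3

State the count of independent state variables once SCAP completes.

1  (C1 all integral)

#3 stroke at Sf1  (Sf1 fixes flow; stroke at Sf1)
#0 stroke at J1  (1-jn J1 has f-setter on 3)
#1 stroke at J1  (J1: bond 3 brought flow, rest push out)
#2 stroke at J1  (common-f at J1 fixed by 3)
#4 stroke at J1  (1-jn J1 has f-setter on 3)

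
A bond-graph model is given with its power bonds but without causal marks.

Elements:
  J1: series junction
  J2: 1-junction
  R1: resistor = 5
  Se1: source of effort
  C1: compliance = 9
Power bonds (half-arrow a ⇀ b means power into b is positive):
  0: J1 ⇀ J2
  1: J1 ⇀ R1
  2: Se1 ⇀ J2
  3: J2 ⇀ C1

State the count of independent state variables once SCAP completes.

1  (C1 all integral)

b2 |J2  (Se1 (Se) sets effort on bond)
b3 |J2  (C1 integral (e out))
b0 |J1  (only one flow-in slot at J2)
b1 |R1  (J1 needs exactly one f-in)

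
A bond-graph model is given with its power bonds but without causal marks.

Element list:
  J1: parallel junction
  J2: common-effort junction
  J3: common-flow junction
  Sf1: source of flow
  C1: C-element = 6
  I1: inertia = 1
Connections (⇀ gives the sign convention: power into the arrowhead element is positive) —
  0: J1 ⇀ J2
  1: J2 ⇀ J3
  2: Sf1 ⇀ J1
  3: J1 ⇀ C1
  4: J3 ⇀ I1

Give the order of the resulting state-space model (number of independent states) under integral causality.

β2 →Sf1  (Sf1 (Sf) sets flow on bond)
β3 →J1  (C1: C, integral causality)
β0 →J2  (J1: bond 3 brought effort, rest push out)
β1 →J3  (J2: bond 0 brought effort, rest push out)
β4 →I1  (only one flow-in slot at J3)

2  (C1, I1 all integral)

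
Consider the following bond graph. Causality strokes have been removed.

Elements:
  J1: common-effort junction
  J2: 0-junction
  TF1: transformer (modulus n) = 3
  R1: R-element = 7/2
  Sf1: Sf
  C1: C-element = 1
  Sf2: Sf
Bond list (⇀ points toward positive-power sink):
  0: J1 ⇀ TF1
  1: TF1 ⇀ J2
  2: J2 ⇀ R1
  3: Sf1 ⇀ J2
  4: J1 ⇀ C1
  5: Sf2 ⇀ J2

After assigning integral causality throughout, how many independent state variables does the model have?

1  (C1 all integral)

#3 stroke→Sf1  (source Sf1 imposes f)
#5 stroke→Sf2  (Sf2 fixes flow; stroke at Sf2)
#4 stroke→J1  (C1 integral (e out))
#0 stroke→TF1  (J1: bond 4 brought effort, rest push out)
#1 stroke→J2  (TF TF1: opposite of bond 0)
#2 stroke→R1  (common-e at J2 fixed by 1)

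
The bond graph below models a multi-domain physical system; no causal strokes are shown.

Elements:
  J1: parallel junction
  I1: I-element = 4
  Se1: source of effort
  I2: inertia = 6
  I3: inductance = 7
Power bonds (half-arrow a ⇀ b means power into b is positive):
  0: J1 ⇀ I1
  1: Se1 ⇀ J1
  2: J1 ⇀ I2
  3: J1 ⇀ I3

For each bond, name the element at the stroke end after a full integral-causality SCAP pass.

bond 0 stroke→I1
bond 1 stroke→J1
bond 2 stroke→I2
bond 3 stroke→I3

#1 →J1  (Se1 fixes effort; stroke away)
#0 →I1  (0-jn J1 has e-setter on 1)
#2 →I2  (0-jn J1 has e-setter on 1)
#3 →I3  (0-jn J1 has e-setter on 1)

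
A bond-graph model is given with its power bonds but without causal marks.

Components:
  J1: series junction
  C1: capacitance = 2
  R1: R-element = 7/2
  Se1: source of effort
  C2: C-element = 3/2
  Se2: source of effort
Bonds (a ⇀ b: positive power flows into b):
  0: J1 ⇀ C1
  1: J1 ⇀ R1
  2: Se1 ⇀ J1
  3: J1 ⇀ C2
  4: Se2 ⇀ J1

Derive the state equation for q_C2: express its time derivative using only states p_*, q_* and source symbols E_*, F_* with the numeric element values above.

dq_C2/dt = 2*E_Se1/7 + 2*E_Se2/7 - q_C1/7 - 4*q_C2/21

b2 |J1  (Se1: effort source, stroke at far end)
b4 |J1  (source Se2 imposes e)
b0 |J1  (C1 outputs effort q/C1)
b3 |J1  (C2 integral (e out))
b1 |R1  (only one flow-in slot at J1)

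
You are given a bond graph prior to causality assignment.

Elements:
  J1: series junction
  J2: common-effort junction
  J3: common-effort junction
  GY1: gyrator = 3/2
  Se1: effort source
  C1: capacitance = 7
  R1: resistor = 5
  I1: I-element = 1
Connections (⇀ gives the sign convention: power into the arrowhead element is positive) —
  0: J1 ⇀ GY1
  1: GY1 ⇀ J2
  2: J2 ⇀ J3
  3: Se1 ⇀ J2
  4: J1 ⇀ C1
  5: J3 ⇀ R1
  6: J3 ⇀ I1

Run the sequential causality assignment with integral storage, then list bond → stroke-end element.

β3 |J2  (Se1 (Se) sets effort on bond)
β1 |GY1  (0-jn J2 has e-setter on 3)
β2 |J3  (common-e at J2 fixed by 3)
β5 |R1  (J3 effort already set via bond 2)
β6 |I1  (0-jn J3 has e-setter on 2)
β0 |GY1  (GY1 both-in/both-out from 1)
β4 |J1  (J1 flow already set via bond 0)

b0 stroke at GY1
b1 stroke at GY1
b2 stroke at J3
b3 stroke at J2
b4 stroke at J1
b5 stroke at R1
b6 stroke at I1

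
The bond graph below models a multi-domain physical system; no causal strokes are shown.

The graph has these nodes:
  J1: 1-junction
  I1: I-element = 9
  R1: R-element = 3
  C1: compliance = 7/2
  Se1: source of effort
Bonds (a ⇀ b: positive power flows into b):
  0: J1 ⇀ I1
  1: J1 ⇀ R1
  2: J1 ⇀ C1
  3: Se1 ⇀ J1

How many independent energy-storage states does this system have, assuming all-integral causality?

2  (C1, I1 all integral)

b3 |J1  (Se1: effort source, stroke at far end)
b0 |I1  (I1 outputs flow p/I1)
b1 |J1  (J1 flow already set via bond 0)
b2 |J1  (1-jn J1 has f-setter on 0)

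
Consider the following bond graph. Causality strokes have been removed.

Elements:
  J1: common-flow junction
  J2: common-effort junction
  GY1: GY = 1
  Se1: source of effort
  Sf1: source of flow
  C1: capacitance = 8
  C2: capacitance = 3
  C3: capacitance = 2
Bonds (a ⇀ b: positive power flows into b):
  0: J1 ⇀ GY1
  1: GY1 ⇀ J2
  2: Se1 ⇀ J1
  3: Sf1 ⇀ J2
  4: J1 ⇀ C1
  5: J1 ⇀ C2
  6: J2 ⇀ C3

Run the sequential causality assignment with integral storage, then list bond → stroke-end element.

b0 stroke→GY1
b1 stroke→GY1
b2 stroke→J1
b3 stroke→Sf1
b4 stroke→J1
b5 stroke→J1
b6 stroke→J2

#2 stroke at J1  (Se1 fixes effort; stroke away)
#3 stroke at Sf1  (Sf1 fixes flow; stroke at Sf1)
#4 stroke at J1  (C1 integral (e out))
#5 stroke at J1  (prefer integral on C2)
#0 stroke at GY1  (J1: last free bond brings flow in)
#1 stroke at GY1  (GY1: gyrator matches bond 0)
#6 stroke at J2  (J2 needs exactly one e-in)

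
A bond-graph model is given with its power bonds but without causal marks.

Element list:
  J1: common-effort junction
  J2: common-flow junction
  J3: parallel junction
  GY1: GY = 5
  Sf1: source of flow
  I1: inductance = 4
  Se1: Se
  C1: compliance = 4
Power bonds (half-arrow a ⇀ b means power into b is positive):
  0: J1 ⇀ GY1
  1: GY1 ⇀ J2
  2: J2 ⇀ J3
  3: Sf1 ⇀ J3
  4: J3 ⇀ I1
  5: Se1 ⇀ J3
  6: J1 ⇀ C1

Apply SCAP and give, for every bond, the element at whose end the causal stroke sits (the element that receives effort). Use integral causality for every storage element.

β0 stroke at GY1
β1 stroke at GY1
β2 stroke at J2
β3 stroke at Sf1
β4 stroke at I1
β5 stroke at J3
β6 stroke at J1

b3 stroke→Sf1  (Sf1 fixes flow; stroke at Sf1)
b5 stroke→J3  (Se1 fixes effort; stroke away)
b2 stroke→J2  (0-jn J3 has e-setter on 5)
b4 stroke→I1  (J3 effort already set via bond 5)
b1 stroke→GY1  (J2 needs exactly one f-in)
b0 stroke→GY1  (GY GY1: same side as bond 1)
b6 stroke→J1  (only one effort-in slot at J1)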